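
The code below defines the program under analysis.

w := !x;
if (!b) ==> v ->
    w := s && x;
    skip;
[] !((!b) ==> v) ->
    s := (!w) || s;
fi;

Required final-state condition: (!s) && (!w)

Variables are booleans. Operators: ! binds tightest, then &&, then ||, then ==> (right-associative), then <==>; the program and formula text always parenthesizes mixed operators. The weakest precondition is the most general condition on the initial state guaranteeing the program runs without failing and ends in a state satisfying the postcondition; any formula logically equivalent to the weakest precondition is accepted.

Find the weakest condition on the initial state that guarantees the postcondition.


Working backward. After the program, (!s) && (!w) must hold.
Then branch requires (!s) && (!(s && x)); else branch requires (!((!w) || s)) && (!w).
Before the if: (((!b) ==> v) ==> ((!s) && (!(s && x)))) && ((!((!b) ==> v)) ==> ((!((!w) || s)) && (!w)))
Before w := !x: (((!b) ==> v) ==> ((!s) && (!(s && x)))) && ((!((!b) ==> v)) ==> ((!(x || s)) && x))
Answer: WP = (((!b) ==> v) ==> ((!s) && (!(s && x)))) && ((!((!b) ==> v)) ==> ((!(x || s)) && x))


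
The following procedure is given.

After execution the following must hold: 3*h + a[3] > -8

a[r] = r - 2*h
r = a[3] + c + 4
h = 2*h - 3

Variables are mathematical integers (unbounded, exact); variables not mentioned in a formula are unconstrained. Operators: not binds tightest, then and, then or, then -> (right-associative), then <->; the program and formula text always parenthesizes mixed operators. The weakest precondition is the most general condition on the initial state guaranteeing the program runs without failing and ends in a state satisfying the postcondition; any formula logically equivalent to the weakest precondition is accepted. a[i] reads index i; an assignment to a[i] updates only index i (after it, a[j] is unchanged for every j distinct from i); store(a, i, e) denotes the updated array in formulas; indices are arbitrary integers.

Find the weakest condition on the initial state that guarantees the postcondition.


Working backward. After the program, the postcondition 3*h + a[3] > -8 must hold; in canonical form it is a[3] + 3*h > -8.
Before h := 2*h - 3: a[3] + 6*h > 1
Before r := a[3] + c + 4: a[3] + 6*h > 1
Before a[r] := r - 2*h: store(a, r, -2*h + r)[3] + 6*h > 1
Answer: WP = store(a, r, -2*h + r)[3] + 6*h > 1


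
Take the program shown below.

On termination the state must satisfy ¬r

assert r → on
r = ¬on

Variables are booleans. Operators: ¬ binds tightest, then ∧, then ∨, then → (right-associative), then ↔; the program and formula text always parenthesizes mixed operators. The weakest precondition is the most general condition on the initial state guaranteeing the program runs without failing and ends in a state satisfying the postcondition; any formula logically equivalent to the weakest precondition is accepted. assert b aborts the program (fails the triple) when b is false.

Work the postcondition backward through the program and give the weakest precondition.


Working backward. After the program, ¬r must hold.
Before r := ¬on: on
Before assert r → on: (r → on) ∧ on
Answer: WP = (r → on) ∧ on


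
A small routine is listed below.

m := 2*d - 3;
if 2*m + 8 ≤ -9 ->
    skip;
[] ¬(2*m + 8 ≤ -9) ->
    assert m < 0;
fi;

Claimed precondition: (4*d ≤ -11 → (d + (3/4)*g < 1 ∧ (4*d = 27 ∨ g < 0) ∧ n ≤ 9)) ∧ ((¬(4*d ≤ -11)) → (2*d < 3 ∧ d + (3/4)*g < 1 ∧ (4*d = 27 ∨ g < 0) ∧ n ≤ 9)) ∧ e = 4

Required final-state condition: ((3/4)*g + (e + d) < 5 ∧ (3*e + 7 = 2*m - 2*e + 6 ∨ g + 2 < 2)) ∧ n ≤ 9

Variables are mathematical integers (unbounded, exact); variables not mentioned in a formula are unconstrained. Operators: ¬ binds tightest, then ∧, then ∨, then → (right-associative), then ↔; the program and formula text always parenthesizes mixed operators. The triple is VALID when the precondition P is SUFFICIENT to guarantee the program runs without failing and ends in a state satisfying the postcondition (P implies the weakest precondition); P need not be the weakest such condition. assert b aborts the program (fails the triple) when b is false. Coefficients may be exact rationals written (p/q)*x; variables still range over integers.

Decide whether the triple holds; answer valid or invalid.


Working backward. After the program, the postcondition ((3/4)*g + (e + d) < 5 ∧ (3*e + 7 = 2*m - 2*e + 6 ∨ g + 2 < 2)) ∧ n ≤ 9 must hold; in canonical form it is d + e + (3/4)*g < 5 ∧ (5*e = 2*m - 1 ∨ g < 0) ∧ n ≤ 9.
Then branch requires d + e + (3/4)*g < 5 ∧ (5*e = 2*m - 1 ∨ g < 0) ∧ n ≤ 9; else branch requires m < 0 ∧ d + e + (3/4)*g < 5 ∧ (5*e = 2*m - 1 ∨ g < 0) ∧ n ≤ 9.
Before the if: (2*m ≤ -17 → (d + e + (3/4)*g < 5 ∧ (5*e = 2*m - 1 ∨ g < 0) ∧ n ≤ 9)) ∧ ((¬(2*m ≤ -17)) → (m < 0 ∧ d + e + (3/4)*g < 5 ∧ (5*e = 2*m - 1 ∨ g < 0) ∧ n ≤ 9))
Before m := 2*d - 3: (4*d ≤ -11 → (d + e + (3/4)*g < 5 ∧ (5*e = 4*d - 7 ∨ g < 0) ∧ n ≤ 9)) ∧ ((¬(4*d ≤ -11)) → (2*d < 3 ∧ d + e + (3/4)*g < 5 ∧ (5*e = 4*d - 7 ∨ g < 0) ∧ n ≤ 9))
The weakest precondition is (4*d ≤ -11 → (d + e + (3/4)*g < 5 ∧ (5*e = 4*d - 7 ∨ g < 0) ∧ n ≤ 9)) ∧ ((¬(4*d ≤ -11)) → (2*d < 3 ∧ d + e + (3/4)*g < 5 ∧ (5*e = 4*d - 7 ∨ g < 0) ∧ n ≤ 9)).
Check whether (4*d ≤ -11 → (d + (3/4)*g < 1 ∧ (4*d = 27 ∨ g < 0) ∧ n ≤ 9)) ∧ ((¬(4*d ≤ -11)) → (2*d < 3 ∧ d + (3/4)*g < 1 ∧ (4*d = 27 ∨ g < 0) ∧ n ≤ 9)) ∧ e = 4 implies it.
Every state satisfying the precondition satisfies the weakest precondition: the implication holds.
Answer: valid


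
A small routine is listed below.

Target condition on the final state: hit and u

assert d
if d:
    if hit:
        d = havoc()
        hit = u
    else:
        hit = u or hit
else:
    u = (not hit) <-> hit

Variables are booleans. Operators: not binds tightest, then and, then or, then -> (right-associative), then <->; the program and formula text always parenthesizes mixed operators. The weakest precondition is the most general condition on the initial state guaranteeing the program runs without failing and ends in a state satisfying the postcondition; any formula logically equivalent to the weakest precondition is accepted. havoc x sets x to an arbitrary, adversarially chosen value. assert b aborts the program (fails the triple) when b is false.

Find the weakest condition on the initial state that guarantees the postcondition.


Working backward. After the program, hit and u must hold.
Then branch requires (hit -> u) and ((not hit) -> ((u or hit) and u)); else branch requires hit and ((not hit) <-> hit).
Before the if: (d -> ((hit -> u) and ((not hit) -> ((u or hit) and u)))) and ((not d) -> (hit and ((not hit) <-> hit)))
Before assert d: d and (d -> ((hit -> u) and ((not hit) -> ((u or hit) and u)))) and ((not d) -> (hit and ((not hit) <-> hit)))
Answer: WP = d and (d -> ((hit -> u) and ((not hit) -> ((u or hit) and u)))) and ((not d) -> (hit and ((not hit) <-> hit)))


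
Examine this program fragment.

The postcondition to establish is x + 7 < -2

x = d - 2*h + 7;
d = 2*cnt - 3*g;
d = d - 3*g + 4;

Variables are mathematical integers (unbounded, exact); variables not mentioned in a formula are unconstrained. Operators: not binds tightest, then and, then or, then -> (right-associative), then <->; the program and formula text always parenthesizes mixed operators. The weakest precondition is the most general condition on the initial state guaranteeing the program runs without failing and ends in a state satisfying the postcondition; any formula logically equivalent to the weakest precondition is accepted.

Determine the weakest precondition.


Working backward. After the program, the postcondition x + 7 < -2 must hold; in canonical form it is x < -9.
Before d := d - 3*g + 4: x < -9
Before d := 2*cnt - 3*g: x < -9
Before x := d - 2*h + 7: d < 2*h - 16
Answer: WP = d < 2*h - 16


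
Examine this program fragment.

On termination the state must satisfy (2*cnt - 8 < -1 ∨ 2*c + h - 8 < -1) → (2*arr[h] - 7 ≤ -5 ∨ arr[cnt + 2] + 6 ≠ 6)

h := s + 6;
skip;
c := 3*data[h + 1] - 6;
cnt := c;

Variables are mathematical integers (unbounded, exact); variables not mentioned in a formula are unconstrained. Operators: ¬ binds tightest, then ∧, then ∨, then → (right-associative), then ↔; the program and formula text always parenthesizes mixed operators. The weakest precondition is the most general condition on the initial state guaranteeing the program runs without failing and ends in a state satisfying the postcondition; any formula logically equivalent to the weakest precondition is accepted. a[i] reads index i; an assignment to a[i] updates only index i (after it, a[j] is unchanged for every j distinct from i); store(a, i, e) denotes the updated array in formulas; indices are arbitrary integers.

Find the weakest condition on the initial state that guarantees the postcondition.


Working backward. After the program, the postcondition (2*cnt - 8 < -1 ∨ 2*c + h - 8 < -1) → (2*arr[h] - 7 ≤ -5 ∨ arr[cnt + 2] + 6 ≠ 6) must hold; in canonical form it is (2*cnt < 7 ∨ 2*c + h < 7) → (2*arr[h] ≤ 2 ∨ arr[cnt + 2] ≠ 0).
Before cnt := c: (2*c < 7 ∨ 2*c + h < 7) → (2*arr[h] ≤ 2 ∨ arr[c + 2] ≠ 0)
Before c := 3*data[h + 1] - 6: (6*data[h + 1] < 19 ∨ 6*data[h + 1] + h < 19) → (2*arr[h] ≤ 2 ∨ arr[3*data[h + 1] - 4] ≠ 0)
Before skip: (6*data[h + 1] < 19 ∨ 6*data[h + 1] + h < 19) → (2*arr[h] ≤ 2 ∨ arr[3*data[h + 1] - 4] ≠ 0)
Before h := s + 6: (6*data[s + 7] < 19 ∨ 6*data[s + 7] + s < 13) → (2*arr[s + 6] ≤ 2 ∨ arr[3*data[s + 7] - 4] ≠ 0)
Answer: WP = (6*data[s + 7] < 19 ∨ 6*data[s + 7] + s < 13) → (2*arr[s + 6] ≤ 2 ∨ arr[3*data[s + 7] - 4] ≠ 0)


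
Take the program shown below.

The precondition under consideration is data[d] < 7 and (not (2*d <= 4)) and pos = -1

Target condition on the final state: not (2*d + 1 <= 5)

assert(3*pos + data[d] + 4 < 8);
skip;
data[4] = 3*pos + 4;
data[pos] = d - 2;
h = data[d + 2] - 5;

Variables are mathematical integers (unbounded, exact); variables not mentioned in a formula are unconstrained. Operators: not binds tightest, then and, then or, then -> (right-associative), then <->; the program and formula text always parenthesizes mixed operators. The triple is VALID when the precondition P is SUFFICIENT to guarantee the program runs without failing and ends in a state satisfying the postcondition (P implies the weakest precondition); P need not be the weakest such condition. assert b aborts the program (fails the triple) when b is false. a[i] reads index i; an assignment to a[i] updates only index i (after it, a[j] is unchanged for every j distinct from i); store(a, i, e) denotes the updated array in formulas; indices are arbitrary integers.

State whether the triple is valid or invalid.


Working backward. After the program, the postcondition not (2*d + 1 <= 5) must hold; in canonical form it is not (2*d <= 4).
Before h := data[d + 2] - 5: not (2*d <= 4)
Before data[pos] := d - 2: not (2*d <= 4)
Before data[4] := 3*pos + 4: not (2*d <= 4)
Before skip: not (2*d <= 4)
Before assert 3*pos + data[d] + 4 < 8: data[d] + 3*pos < 4 and (not (2*d <= 4))
The weakest precondition is data[d] + 3*pos < 4 and (not (2*d <= 4)).
Check whether data[d] < 7 and (not (2*d <= 4)) and pos = -1 implies it.
Every state satisfying the precondition satisfies the weakest precondition: the implication holds.
Answer: valid


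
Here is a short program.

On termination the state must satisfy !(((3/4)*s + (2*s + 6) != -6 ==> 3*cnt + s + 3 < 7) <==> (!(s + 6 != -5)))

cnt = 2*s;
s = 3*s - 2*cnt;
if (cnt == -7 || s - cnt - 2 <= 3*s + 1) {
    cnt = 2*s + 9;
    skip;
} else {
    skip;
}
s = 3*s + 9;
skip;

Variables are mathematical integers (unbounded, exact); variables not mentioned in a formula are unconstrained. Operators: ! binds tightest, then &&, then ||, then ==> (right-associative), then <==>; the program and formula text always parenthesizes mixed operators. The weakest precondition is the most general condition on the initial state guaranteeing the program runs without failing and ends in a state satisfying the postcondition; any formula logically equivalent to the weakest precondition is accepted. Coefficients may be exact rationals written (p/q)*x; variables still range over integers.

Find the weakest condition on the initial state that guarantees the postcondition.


Working backward. After the program, the postcondition !(((3/4)*s + (2*s + 6) != -6 ==> 3*cnt + s + 3 < 7) <==> (!(s + 6 != -5))) must hold; in canonical form it is !(((11/4)*s != -12 ==> 3*cnt + s < 4) <==> (!(s != -11))).
Before skip: !(((11/4)*s != -12 ==> 3*cnt + s < 4) <==> (!(s != -11)))
Before s := 3*s + 9: !(((33/4)*s != -147/4 ==> 3*cnt + 3*s < -5) <==> (!(3*s != -20)))
Then branch requires !(((33/4)*s != -147/4 ==> 9*s < -32) <==> (!(3*s != -20))); else branch requires !(((33/4)*s != -147/4 ==> 3*cnt + 3*s < -5) <==> (!(3*s != -20))).
Before the if: ((cnt == -7 || cnt + 2*s >= -3) ==> (!(((33/4)*s != -147/4 ==> 9*s < -32) <==> (!(3*s != -20))))) && ((!(cnt == -7 || cnt + 2*s >= -3)) ==> (!(((33/4)*s != -147/4 ==> 3*cnt + 3*s < -5) <==> (!(3*s != -20)))))
Before s := 3*s - 2*cnt: ((cnt == -7 || 6*s >= 3*cnt - 3) ==> (!(((99/4)*s != (33/2)*cnt - 147/4 ==> 27*s < 18*cnt - 32) <==> (!(9*s != 6*cnt - 20))))) && ((!(cnt == -7 || 6*s >= 3*cnt - 3)) ==> (!(((99/4)*s != (33/2)*cnt - 147/4 ==> 9*s < 3*cnt - 5) <==> (!(9*s != 6*cnt - 20)))))
Before cnt := 2*s: !(((33/4)*s != 147/4 ==> 9*s > 32) <==> (!(3*s != 20)))
Answer: WP = !(((33/4)*s != 147/4 ==> 9*s > 32) <==> (!(3*s != 20)))


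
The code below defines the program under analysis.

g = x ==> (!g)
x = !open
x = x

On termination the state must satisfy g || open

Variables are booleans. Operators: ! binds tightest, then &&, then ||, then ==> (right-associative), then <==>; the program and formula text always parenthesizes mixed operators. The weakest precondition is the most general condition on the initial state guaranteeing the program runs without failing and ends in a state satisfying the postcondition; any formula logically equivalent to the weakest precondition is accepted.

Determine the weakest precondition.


Working backward. After the program, g || open must hold.
Before x := x: g || open
Before x := !open: g || open
Before g := x ==> (!g): (x ==> (!g)) || open
Answer: WP = (x ==> (!g)) || open


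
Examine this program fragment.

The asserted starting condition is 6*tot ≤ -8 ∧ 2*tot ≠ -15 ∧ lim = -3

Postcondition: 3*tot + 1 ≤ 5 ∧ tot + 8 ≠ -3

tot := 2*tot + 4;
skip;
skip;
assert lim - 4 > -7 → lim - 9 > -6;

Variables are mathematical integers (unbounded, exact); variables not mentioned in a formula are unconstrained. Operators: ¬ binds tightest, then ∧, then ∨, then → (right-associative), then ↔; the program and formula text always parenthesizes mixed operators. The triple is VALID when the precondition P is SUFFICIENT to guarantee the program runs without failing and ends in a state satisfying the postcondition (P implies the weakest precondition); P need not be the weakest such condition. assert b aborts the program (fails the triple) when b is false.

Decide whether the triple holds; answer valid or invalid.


Working backward. After the program, the postcondition 3*tot + 1 ≤ 5 ∧ tot + 8 ≠ -3 must hold; in canonical form it is 3*tot ≤ 4 ∧ tot ≠ -11.
Before assert lim - 4 > -7 → lim - 9 > -6: (lim > -3 → lim > 3) ∧ 3*tot ≤ 4 ∧ tot ≠ -11
Before skip: (lim > -3 → lim > 3) ∧ 3*tot ≤ 4 ∧ tot ≠ -11
Before skip: (lim > -3 → lim > 3) ∧ 3*tot ≤ 4 ∧ tot ≠ -11
Before tot := 2*tot + 4: (lim > -3 → lim > 3) ∧ 6*tot ≤ -8 ∧ 2*tot ≠ -15
The weakest precondition is (lim > -3 → lim > 3) ∧ 6*tot ≤ -8 ∧ 2*tot ≠ -15.
Check whether 6*tot ≤ -8 ∧ 2*tot ≠ -15 ∧ lim = -3 implies it.
Every state satisfying the precondition satisfies the weakest precondition: the implication holds.
Answer: valid


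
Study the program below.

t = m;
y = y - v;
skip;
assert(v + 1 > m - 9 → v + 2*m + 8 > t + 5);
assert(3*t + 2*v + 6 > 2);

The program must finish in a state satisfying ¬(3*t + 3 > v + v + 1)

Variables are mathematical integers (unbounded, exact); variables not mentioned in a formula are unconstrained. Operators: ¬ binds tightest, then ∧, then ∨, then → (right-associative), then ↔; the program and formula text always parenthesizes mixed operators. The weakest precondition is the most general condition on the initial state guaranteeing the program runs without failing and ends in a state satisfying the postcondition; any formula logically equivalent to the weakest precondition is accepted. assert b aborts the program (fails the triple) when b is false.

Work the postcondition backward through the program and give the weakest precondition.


Working backward. After the program, the postcondition ¬(3*t + 3 > v + v + 1) must hold; in canonical form it is ¬(3*t > 2*v - 2).
Before assert 3*t + 2*v + 6 > 2: 3*t + 2*v > -4 ∧ (¬(3*t > 2*v - 2))
Before assert v + 1 > m - 9 → v + 2*m + 8 > t + 5: (v > m - 10 → 2*m + v > t - 3) ∧ 3*t + 2*v > -4 ∧ (¬(3*t > 2*v - 2))
Before skip: (v > m - 10 → 2*m + v > t - 3) ∧ 3*t + 2*v > -4 ∧ (¬(3*t > 2*v - 2))
Before y := y - v: (v > m - 10 → 2*m + v > t - 3) ∧ 3*t + 2*v > -4 ∧ (¬(3*t > 2*v - 2))
Before t := m: (v > m - 10 → m + v > -3) ∧ 3*m + 2*v > -4 ∧ (¬(3*m > 2*v - 2))
Answer: WP = (v > m - 10 → m + v > -3) ∧ 3*m + 2*v > -4 ∧ (¬(3*m > 2*v - 2))


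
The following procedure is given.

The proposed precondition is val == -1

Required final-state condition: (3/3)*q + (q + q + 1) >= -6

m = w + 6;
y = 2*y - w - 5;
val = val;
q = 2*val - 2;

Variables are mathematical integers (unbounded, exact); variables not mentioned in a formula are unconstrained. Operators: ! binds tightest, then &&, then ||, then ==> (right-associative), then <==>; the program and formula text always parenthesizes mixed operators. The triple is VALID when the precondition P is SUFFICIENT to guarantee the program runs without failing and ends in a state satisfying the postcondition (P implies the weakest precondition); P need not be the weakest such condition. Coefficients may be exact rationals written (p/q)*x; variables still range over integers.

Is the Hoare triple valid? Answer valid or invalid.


Working backward. After the program, the postcondition (3/3)*q + (q + q + 1) >= -6 must hold; in canonical form it is 3*q >= -7.
Before q := 2*val - 2: 6*val >= -1
Before val := val: 6*val >= -1
Before y := 2*y - w - 5: 6*val >= -1
Before m := w + 6: 6*val >= -1
The weakest precondition is 6*val >= -1.
Check whether val == -1 implies it.
Countermodel: at the initial state val = -1, the precondition holds but the weakest precondition fails.
Answer: invalid


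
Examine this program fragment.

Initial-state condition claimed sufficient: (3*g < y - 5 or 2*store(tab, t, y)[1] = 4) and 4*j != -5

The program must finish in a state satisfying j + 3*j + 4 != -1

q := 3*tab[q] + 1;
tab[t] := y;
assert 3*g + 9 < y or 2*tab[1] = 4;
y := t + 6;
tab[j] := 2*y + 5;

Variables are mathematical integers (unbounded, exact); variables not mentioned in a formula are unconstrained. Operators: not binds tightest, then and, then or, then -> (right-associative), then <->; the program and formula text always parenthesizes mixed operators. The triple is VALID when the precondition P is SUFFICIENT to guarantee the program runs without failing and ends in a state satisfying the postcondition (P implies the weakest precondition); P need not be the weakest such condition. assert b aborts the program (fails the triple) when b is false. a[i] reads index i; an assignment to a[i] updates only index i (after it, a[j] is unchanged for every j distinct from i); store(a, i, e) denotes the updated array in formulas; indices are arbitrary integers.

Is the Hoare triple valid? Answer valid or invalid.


Working backward. After the program, the postcondition j + 3*j + 4 != -1 must hold; in canonical form it is 4*j != -5.
Before tab[j] := 2*y + 5: 4*j != -5
Before y := t + 6: 4*j != -5
Before assert 3*g + 9 < y or 2*tab[1] = 4: (3*g < y - 9 or 2*tab[1] = 4) and 4*j != -5
Before tab[t] := y: (3*g < y - 9 or 2*store(tab, t, y)[1] = 4) and 4*j != -5
Before q := 3*tab[q] + 1: (3*g < y - 9 or 2*store(tab, t, y)[1] = 4) and 4*j != -5
The weakest precondition is (3*g < y - 9 or 2*store(tab, t, y)[1] = 4) and 4*j != -5.
Check whether (3*g < y - 5 or 2*store(tab, t, y)[1] = 4) and 4*j != -5 implies it.
Countermodel: at the initial state g = -2, j = 0, t = 1, tab = {[1] = 5, elsewhere 5}, y = 0, the precondition holds but the weakest precondition fails.
Answer: invalid


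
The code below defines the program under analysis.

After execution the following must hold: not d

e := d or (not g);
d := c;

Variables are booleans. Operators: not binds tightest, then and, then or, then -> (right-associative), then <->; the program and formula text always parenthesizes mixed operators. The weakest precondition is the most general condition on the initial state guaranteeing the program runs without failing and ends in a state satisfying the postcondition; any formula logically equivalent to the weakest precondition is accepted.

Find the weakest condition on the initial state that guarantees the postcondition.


Working backward. After the program, not d must hold.
Before d := c: not c
Before e := d or (not g): not c
Answer: WP = not c


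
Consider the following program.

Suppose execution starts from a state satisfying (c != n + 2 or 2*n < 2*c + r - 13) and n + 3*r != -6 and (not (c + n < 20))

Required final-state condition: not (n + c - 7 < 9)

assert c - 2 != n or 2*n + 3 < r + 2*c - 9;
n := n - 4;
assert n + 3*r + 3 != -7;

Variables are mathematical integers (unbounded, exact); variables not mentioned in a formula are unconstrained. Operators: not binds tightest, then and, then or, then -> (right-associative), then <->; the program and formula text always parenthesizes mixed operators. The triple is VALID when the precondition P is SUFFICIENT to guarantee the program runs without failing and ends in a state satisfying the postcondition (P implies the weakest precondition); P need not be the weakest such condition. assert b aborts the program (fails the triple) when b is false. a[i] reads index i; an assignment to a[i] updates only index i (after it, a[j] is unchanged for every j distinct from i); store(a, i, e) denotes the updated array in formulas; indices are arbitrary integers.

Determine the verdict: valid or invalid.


Working backward. After the program, the postcondition not (n + c - 7 < 9) must hold; in canonical form it is not (c + n < 16).
Before assert n + 3*r + 3 != -7: n + 3*r != -10 and (not (c + n < 16))
Before n := n - 4: n + 3*r != -6 and (not (c + n < 20))
Before assert c - 2 != n or 2*n + 3 < r + 2*c - 9: (c != n + 2 or 2*n < 2*c + r - 12) and n + 3*r != -6 and (not (c + n < 20))
The weakest precondition is (c != n + 2 or 2*n < 2*c + r - 12) and n + 3*r != -6 and (not (c + n < 20)).
Check whether (c != n + 2 or 2*n < 2*c + r - 13) and n + 3*r != -6 and (not (c + n < 20)) implies it.
Every state satisfying the precondition satisfies the weakest precondition: the implication holds.
Answer: valid


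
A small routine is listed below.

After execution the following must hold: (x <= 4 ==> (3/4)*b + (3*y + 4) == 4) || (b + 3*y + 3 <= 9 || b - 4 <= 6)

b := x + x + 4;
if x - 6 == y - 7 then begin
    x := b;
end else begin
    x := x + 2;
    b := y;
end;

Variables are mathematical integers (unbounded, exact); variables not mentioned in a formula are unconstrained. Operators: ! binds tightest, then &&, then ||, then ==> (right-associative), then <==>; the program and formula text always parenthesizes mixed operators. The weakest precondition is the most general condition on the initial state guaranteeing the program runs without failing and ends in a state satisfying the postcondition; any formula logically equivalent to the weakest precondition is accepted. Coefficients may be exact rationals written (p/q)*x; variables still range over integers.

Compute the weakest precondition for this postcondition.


Working backward. After the program, the postcondition (x <= 4 ==> (3/4)*b + (3*y + 4) == 4) || (b + 3*y + 3 <= 9 || b - 4 <= 6) must hold; in canonical form it is (x <= 4 ==> (3/4)*b + 3*y == 0) || b + 3*y <= 6 || b <= 10.
Then branch requires (b <= 4 ==> (3/4)*b + 3*y == 0) || b + 3*y <= 6 || b <= 10; else branch requires (x <= 2 ==> (15/4)*y == 0) || 4*y <= 6 || y <= 10.
Before the if: (x == y - 1 ==> ((b <= 4 ==> (3/4)*b + 3*y == 0) || b + 3*y <= 6 || b <= 10)) && ((!(x == y - 1)) ==> ((x <= 2 ==> (15/4)*y == 0) || 4*y <= 6 || y <= 10))
Before b := x + x + 4: (x == y - 1 ==> ((2*x <= 0 ==> (3/2)*x + 3*y == -3) || 2*x + 3*y <= 2 || 2*x <= 6)) && ((!(x == y - 1)) ==> ((x <= 2 ==> (15/4)*y == 0) || 4*y <= 6 || y <= 10))
Answer: WP = (x == y - 1 ==> ((2*x <= 0 ==> (3/2)*x + 3*y == -3) || 2*x + 3*y <= 2 || 2*x <= 6)) && ((!(x == y - 1)) ==> ((x <= 2 ==> (15/4)*y == 0) || 4*y <= 6 || y <= 10))


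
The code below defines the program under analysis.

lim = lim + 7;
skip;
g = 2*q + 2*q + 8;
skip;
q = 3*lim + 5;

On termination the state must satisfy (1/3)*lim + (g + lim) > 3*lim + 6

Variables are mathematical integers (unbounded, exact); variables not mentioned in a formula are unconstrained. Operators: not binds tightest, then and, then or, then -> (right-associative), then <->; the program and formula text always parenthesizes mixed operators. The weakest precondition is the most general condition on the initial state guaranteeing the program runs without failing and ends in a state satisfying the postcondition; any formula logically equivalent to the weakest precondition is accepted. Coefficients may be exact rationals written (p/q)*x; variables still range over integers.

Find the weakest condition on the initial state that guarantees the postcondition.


Working backward. After the program, the postcondition (1/3)*lim + (g + lim) > 3*lim + 6 must hold; in canonical form it is g > (5/3)*lim + 6.
Before q := 3*lim + 5: g > (5/3)*lim + 6
Before skip: g > (5/3)*lim + 6
Before g := 2*q + 2*q + 8: 4*q > (5/3)*lim - 2
Before skip: 4*q > (5/3)*lim - 2
Before lim := lim + 7: 4*q > (5/3)*lim + 29/3
Answer: WP = 4*q > (5/3)*lim + 29/3


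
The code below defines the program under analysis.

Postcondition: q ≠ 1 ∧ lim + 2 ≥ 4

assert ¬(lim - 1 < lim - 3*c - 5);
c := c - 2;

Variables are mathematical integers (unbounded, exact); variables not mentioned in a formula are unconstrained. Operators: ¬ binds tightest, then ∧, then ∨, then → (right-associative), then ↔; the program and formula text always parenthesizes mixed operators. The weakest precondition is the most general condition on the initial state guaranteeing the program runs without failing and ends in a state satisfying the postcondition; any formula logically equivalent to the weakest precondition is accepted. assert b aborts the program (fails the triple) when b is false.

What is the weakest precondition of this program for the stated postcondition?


Working backward. After the program, the postcondition q ≠ 1 ∧ lim + 2 ≥ 4 must hold; in canonical form it is q ≠ 1 ∧ lim ≥ 2.
Before c := c - 2: q ≠ 1 ∧ lim ≥ 2
Before assert ¬(lim - 1 < lim - 3*c - 5): (¬(3*c < -4)) ∧ q ≠ 1 ∧ lim ≥ 2
Answer: WP = (¬(3*c < -4)) ∧ q ≠ 1 ∧ lim ≥ 2


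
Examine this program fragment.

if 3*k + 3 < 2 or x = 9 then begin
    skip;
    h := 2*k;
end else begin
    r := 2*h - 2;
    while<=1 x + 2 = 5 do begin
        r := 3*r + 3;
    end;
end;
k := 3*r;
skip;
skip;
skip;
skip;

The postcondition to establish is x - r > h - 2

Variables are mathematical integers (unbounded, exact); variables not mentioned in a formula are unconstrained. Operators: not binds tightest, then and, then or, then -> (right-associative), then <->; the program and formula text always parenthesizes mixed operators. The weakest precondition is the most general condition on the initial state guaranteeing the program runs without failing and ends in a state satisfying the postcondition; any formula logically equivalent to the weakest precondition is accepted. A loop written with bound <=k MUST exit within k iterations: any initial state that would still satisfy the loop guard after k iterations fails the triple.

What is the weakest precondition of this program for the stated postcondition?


Working backward. After the program, the postcondition x - r > h - 2 must hold; in canonical form it is x > h + r - 2.
Before skip: x > h + r - 2
Before skip: x > h + r - 2
Before skip: x > h + r - 2
Before skip: x > h + r - 2
Before k := 3*r: x > h + r - 2
Then branch requires x > 2*k + r - 2; else branch requires (x = 3 -> ((not (x = 3)) and x > 7*h - 5)) and ((not (x = 3)) -> x > 3*h - 4).
Before the if: ((3*k < -1 or x = 9) -> x > 2*k + r - 2) and ((not (3*k < -1 or x = 9)) -> ((x = 3 -> ((not (x = 3)) and x > 7*h - 5)) and ((not (x = 3)) -> x > 3*h - 4)))
Answer: WP = ((3*k < -1 or x = 9) -> x > 2*k + r - 2) and ((not (3*k < -1 or x = 9)) -> ((x = 3 -> ((not (x = 3)) and x > 7*h - 5)) and ((not (x = 3)) -> x > 3*h - 4)))


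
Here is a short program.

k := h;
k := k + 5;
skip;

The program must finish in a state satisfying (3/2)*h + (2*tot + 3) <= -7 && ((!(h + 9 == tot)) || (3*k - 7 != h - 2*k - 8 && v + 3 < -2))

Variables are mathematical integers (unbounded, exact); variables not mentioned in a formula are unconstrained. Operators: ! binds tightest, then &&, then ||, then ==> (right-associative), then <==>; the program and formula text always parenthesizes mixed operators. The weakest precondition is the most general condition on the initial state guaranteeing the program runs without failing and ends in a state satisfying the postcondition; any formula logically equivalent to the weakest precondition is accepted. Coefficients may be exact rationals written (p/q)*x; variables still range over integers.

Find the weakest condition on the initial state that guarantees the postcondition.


Working backward. After the program, the postcondition (3/2)*h + (2*tot + 3) <= -7 && ((!(h + 9 == tot)) || (3*k - 7 != h - 2*k - 8 && v + 3 < -2)) must hold; in canonical form it is (3/2)*h + 2*tot <= -10 && ((!(h == tot - 9)) || (5*k != h - 1 && v < -5)).
Before skip: (3/2)*h + 2*tot <= -10 && ((!(h == tot - 9)) || (5*k != h - 1 && v < -5))
Before k := k + 5: (3/2)*h + 2*tot <= -10 && ((!(h == tot - 9)) || (5*k != h - 26 && v < -5))
Before k := h: (3/2)*h + 2*tot <= -10 && ((!(h == tot - 9)) || (4*h != -26 && v < -5))
Answer: WP = (3/2)*h + 2*tot <= -10 && ((!(h == tot - 9)) || (4*h != -26 && v < -5))


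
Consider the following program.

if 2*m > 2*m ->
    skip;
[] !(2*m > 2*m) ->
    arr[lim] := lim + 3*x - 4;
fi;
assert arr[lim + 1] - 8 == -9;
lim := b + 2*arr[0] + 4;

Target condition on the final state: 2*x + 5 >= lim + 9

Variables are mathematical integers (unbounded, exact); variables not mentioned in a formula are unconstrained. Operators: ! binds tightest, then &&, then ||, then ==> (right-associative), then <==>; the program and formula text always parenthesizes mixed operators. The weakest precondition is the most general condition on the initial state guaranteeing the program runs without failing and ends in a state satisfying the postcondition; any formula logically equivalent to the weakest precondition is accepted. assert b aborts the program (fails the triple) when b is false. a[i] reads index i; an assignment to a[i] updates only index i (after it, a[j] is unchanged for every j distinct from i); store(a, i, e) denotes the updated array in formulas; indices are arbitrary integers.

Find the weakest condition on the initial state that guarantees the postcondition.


Working backward. After the program, the postcondition 2*x + 5 >= lim + 9 must hold; in canonical form it is 2*x >= lim + 4.
Before lim := b + 2*arr[0] + 4: 2*x >= 2*arr[0] + b + 8
Before assert arr[lim + 1] - 8 == -9: arr[lim + 1] == -1 && 2*x >= 2*arr[0] + b + 8
Then branch requires arr[lim + 1] == -1 && 2*x >= 2*arr[0] + b + 8; else branch requires store(arr, lim, lim + 3*x - 4)[lim + 1] == -1 && 2*x >= 2*store(arr, lim, lim + 3*x - 4)[0] + b + 8.
Before the if: store(arr, lim, lim + 3*x - 4)[lim + 1] == -1 && 2*x >= 2*store(arr, lim, lim + 3*x - 4)[0] + b + 8
Answer: WP = store(arr, lim, lim + 3*x - 4)[lim + 1] == -1 && 2*x >= 2*store(arr, lim, lim + 3*x - 4)[0] + b + 8


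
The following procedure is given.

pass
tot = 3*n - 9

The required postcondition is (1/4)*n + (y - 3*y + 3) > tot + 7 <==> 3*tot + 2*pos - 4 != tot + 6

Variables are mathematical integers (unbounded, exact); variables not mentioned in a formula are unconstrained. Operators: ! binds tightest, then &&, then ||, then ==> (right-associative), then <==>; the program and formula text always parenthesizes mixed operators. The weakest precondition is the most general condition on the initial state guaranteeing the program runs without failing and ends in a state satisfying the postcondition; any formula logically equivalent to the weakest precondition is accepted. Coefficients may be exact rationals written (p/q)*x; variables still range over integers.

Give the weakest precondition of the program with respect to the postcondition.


Working backward. After the program, the postcondition (1/4)*n + (y - 3*y + 3) > tot + 7 <==> 3*tot + 2*pos - 4 != tot + 6 must hold; in canonical form it is (1/4)*n > tot + 2*y + 4 <==> 2*pos + 2*tot != 10.
Before tot := 3*n - 9: (11/4)*n + 2*y < 5 <==> 6*n + 2*pos != 28
Before skip: (11/4)*n + 2*y < 5 <==> 6*n + 2*pos != 28
Answer: WP = (11/4)*n + 2*y < 5 <==> 6*n + 2*pos != 28


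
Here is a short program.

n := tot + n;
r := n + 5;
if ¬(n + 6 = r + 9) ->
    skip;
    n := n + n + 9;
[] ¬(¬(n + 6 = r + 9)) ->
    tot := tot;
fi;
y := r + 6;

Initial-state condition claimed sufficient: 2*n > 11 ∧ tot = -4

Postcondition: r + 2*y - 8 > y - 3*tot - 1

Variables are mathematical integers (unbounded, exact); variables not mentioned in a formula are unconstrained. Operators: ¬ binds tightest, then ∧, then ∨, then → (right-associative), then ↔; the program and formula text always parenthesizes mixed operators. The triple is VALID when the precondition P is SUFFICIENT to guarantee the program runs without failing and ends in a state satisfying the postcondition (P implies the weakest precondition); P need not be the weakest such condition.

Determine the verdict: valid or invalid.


Working backward. After the program, the postcondition r + 2*y - 8 > y - 3*tot - 1 must hold; in canonical form it is r + 3*tot + y > 7.
Before y := r + 6: 2*r + 3*tot > 1
Then branch requires 2*r + 3*tot > 1; else branch requires 2*r + 3*tot > 1.
Before the if: ((¬(n = r + 3)) → 2*r + 3*tot > 1) ∧ (n = r + 3 → 2*r + 3*tot > 1)
Before r := n + 5: 2*n + 3*tot > -9
Before n := tot + n: 2*n + 5*tot > -9
The weakest precondition is 2*n + 5*tot > -9.
Check whether 2*n > 11 ∧ tot = -4 implies it.
Every state satisfying the precondition satisfies the weakest precondition: the implication holds.
Answer: valid


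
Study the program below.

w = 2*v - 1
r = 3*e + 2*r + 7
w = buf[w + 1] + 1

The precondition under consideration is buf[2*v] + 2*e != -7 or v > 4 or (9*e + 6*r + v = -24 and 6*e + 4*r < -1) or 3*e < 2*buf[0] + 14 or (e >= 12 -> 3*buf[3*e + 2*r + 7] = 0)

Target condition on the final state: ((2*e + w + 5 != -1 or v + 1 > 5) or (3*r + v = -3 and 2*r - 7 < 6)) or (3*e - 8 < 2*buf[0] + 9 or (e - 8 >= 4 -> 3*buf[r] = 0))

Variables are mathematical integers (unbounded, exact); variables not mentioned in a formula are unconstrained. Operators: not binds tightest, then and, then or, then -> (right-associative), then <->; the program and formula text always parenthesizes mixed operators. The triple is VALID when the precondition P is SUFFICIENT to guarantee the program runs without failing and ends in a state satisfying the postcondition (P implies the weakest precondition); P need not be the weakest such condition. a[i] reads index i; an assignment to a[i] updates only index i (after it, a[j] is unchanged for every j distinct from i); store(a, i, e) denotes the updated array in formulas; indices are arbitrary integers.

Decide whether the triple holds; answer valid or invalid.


Working backward. After the program, the postcondition ((2*e + w + 5 != -1 or v + 1 > 5) or (3*r + v = -3 and 2*r - 7 < 6)) or (3*e - 8 < 2*buf[0] + 9 or (e - 8 >= 4 -> 3*buf[r] = 0)) must hold; in canonical form it is 2*e + w != -6 or v > 4 or (3*r + v = -3 and 2*r < 13) or 3*e < 2*buf[0] + 17 or (e >= 12 -> 3*buf[r] = 0).
Before w := buf[w + 1] + 1: buf[w + 1] + 2*e != -7 or v > 4 or (3*r + v = -3 and 2*r < 13) or 3*e < 2*buf[0] + 17 or (e >= 12 -> 3*buf[r] = 0)
Before r := 3*e + 2*r + 7: buf[w + 1] + 2*e != -7 or v > 4 or (9*e + 6*r + v = -24 and 6*e + 4*r < -1) or 3*e < 2*buf[0] + 17 or (e >= 12 -> 3*buf[3*e + 2*r + 7] = 0)
Before w := 2*v - 1: buf[2*v] + 2*e != -7 or v > 4 or (9*e + 6*r + v = -24 and 6*e + 4*r < -1) or 3*e < 2*buf[0] + 17 or (e >= 12 -> 3*buf[3*e + 2*r + 7] = 0)
The weakest precondition is buf[2*v] + 2*e != -7 or v > 4 or (9*e + 6*r + v = -24 and 6*e + 4*r < -1) or 3*e < 2*buf[0] + 17 or (e >= 12 -> 3*buf[3*e + 2*r + 7] = 0).
Check whether buf[2*v] + 2*e != -7 or v > 4 or (9*e + 6*r + v = -24 and 6*e + 4*r < -1) or 3*e < 2*buf[0] + 14 or (e >= 12 -> 3*buf[3*e + 2*r + 7] = 0) implies it.
Every state satisfying the precondition satisfies the weakest precondition: the implication holds.
Answer: valid


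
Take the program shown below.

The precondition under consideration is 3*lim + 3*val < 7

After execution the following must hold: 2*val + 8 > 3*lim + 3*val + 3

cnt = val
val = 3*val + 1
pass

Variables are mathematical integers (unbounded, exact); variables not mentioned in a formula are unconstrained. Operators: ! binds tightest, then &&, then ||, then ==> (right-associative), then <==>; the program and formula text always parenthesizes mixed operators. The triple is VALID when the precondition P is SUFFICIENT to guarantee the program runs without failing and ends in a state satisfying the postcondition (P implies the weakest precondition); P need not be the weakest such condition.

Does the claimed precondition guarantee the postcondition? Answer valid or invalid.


Working backward. After the program, the postcondition 2*val + 8 > 3*lim + 3*val + 3 must hold; in canonical form it is 3*lim + val < 5.
Before skip: 3*lim + val < 5
Before val := 3*val + 1: 3*lim + 3*val < 4
Before cnt := val: 3*lim + 3*val < 4
The weakest precondition is 3*lim + 3*val < 4.
Check whether 3*lim + 3*val < 7 implies it.
Countermodel: at the initial state lim = 2, val = 0, the precondition holds but the weakest precondition fails.
Answer: invalid


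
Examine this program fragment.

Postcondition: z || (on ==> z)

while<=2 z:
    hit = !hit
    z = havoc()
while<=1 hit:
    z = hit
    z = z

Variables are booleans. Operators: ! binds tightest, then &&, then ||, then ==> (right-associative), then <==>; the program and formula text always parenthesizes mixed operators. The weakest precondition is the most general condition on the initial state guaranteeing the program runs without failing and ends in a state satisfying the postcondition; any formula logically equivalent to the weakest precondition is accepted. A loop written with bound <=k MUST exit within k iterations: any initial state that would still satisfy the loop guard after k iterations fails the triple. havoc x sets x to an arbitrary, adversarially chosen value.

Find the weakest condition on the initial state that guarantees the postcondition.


Working backward. After the program, z || (on ==> z) must hold.
Before the loop (bound <=1), unroll the exhaustion recursion (WP_0 = exit-now case; WP_j = one more guarded iteration, up to j = 1):
  WP_0: (!hit) && (z || (on ==> z))
  WP_1: (hit ==> ((!hit) && (hit || (on ==> hit)))) && ((!hit) ==> (z || (on ==> z)))
So before the loop: (hit ==> ((!hit) && (hit || (on ==> hit)))) && ((!hit) ==> (z || (on ==> z)))
Before the loop (bound <=2), unroll the exhaustion recursion (WP_0 = exit-now case; WP_j = one more guarded iteration, up to j = 2):
  WP_0: (!z) && (hit ==> ((!hit) && (hit || (on ==> hit)))) && ((!hit) ==> (z || (on ==> z)))
  WP_1: (!z) && ((!z) ==> ((hit ==> ((!hit) && (hit || (on ==> hit)))) && ((!hit) ==> (z || (on ==> z)))))
  WP_2: (!z) && ((!z) ==> ((hit ==> ((!hit) && (hit || (on ==> hit)))) && ((!hit) ==> (z || (on ==> z)))))
So before the loop: (!z) && ((!z) ==> ((hit ==> ((!hit) && (hit || (on ==> hit)))) && ((!hit) ==> (z || (on ==> z)))))
Answer: WP = (!z) && ((!z) ==> ((hit ==> ((!hit) && (hit || (on ==> hit)))) && ((!hit) ==> (z || (on ==> z)))))
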